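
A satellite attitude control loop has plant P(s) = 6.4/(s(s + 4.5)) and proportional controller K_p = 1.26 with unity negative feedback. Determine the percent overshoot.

From 1 + K_pP(s) = 0: s² + 4.5s + 8.064 = 0 ⇒ ω_n = 2.84, ζ = 0.7923.
%OS = 100·exp(−πζ/√(1−ζ²)) = 100·exp(−π·0.7923/√0.3722) = 1.69%.

1.69%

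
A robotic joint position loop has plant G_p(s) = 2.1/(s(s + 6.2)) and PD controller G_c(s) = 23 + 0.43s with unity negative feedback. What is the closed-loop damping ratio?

Forward path: (23 + 0.43s)·2.1/(s(s+6.2)). The closed-loop characteristic equation is s² + (6.2 + 2.1·0.43)s + 2.1·23 = 0.
That is s² + 7.103s + 48.3 = 0, so ω_n = 6.95 rad/s and ζ = 7.103/(2·6.95) = 0.511.

ζ = 0.511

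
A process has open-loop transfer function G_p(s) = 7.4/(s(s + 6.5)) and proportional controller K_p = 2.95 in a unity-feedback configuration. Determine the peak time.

The closed-loop denominator s² + 6.5s + 21.83 gives ω_n = √21.83 = 4.672 and ζ = 6.5/(2ω_n) = 0.6956.
Damped frequency ω_d = ω_n√(1−ζ²) = 3.357 rad/s, so peak time T_p = π/ω_d = 0.936 s.

T_p = 0.936 s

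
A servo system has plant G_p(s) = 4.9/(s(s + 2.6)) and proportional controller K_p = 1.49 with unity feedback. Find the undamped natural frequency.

ω_n = 2.7 rad/s

The closed-loop denominator is s(s+2.6) + 1.49·4.9 = s² + 2.6s + 7.301.
So ω_n² = 7.301 ⇒ ω_n = 2.702 rad/s, and ζ = 2.6/(2ω_n) = 0.481.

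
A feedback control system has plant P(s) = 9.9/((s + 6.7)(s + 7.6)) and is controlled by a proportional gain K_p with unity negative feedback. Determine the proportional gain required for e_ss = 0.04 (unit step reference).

Steady-state error for a unit step on this type-0 loop is 1/(1 + K_p·P(0)).
P(0) = 0.1944. Require 1/(1 + K_p·0.1944) = 0.04, so 1 + 0.1944·K_p = 25.
K_p = (25 − 1)/0.1944 = 123.

K_p = 123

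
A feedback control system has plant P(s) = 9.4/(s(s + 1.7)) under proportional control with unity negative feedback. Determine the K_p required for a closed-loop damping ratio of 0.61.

Closed-loop characteristic equation: s² + 1.7s + K_p·9.4 = 0.
So ω_n = √(9.4K_p) and 2ζω_n = 1.7, giving ζ = 1.7/(2√(9.4K_p)).
Setting ζ = 0.61: √(9.4K_p) = 1.7/(2·0.61) = 1.393, so K_p = 1.942/9.4 = 0.207.

K_p = 0.207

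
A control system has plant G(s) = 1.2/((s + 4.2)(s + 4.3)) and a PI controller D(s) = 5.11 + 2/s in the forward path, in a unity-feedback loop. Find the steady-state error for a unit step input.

0

The open loop D(s)G(s) has a pole at the origin (type 1), so the static position error constant is infinite and e_ss = 1/(1+∞) = 0.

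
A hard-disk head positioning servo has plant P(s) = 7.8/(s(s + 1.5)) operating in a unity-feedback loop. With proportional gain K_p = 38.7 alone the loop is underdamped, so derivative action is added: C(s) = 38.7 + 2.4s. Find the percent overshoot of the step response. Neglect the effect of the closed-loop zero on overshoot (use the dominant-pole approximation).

Forward path: (38.7 + 2.4s)·7.8/(s(s+1.5)). The closed-loop characteristic equation is s² + (1.5 + 7.8·2.4)s + 7.8·38.7 = 0.
That is s² + 20.22s + 301.9 = 0, so ω_n = 17.37 rad/s and ζ = 20.22/(2·17.37) = 0.5819.
%OS = 100·exp(−πζ/√(1−ζ²)) = 10.6%.

10.6%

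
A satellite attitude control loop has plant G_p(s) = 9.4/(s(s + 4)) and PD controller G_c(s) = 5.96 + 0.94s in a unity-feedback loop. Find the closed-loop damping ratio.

Forward path: (5.96 + 0.94s)·9.4/(s(s+4)). The closed-loop characteristic equation is s² + (4 + 9.4·0.94)s + 9.4·5.96 = 0.
That is s² + 12.84s + 56.02 = 0, so ω_n = 7.485 rad/s and ζ = 12.84/(2·7.485) = 0.8575.

ζ = 0.857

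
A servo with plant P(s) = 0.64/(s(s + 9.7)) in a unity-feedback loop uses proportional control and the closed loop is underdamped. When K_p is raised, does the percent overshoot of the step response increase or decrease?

Characteristic equation s² + 9.7s + K_p·0.64 = 0: raising K_p raises ω_n while 2ζω_n = 9.7 is fixed, so ζ falls and overshoot grows.

increase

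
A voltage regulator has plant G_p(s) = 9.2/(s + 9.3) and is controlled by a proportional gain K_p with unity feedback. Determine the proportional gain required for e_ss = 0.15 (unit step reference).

Steady-state error for a unit step on this type-0 loop is 1/(1 + K_p·G_p(0)).
G_p(0) = 0.9892. Require 1/(1 + K_p·0.9892) = 0.15, so 1 + 0.9892·K_p = 6.667.
K_p = (6.667 − 1)/0.9892 = 5.73.

K_p = 5.73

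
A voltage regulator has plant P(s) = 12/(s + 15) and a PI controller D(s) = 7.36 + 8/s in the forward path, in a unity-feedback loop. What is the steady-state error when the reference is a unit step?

0

The open loop D(s)P(s) has a pole at the origin (type 1), so the static position error constant is infinite and e_ss = 1/(1+∞) = 0.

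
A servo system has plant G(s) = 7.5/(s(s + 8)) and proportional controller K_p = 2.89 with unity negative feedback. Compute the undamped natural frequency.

ω_n = 4.66 rad/s

1 + K_p·G(s) = 0 gives s² + 8s + 21.68 = 0.
Matching s² + 2ζω_n s + ω_n²: ω_n = √21.68 = 4.656 rad/s and 2ζω_n = 8, so ζ = 8/(2·4.656) = 0.859.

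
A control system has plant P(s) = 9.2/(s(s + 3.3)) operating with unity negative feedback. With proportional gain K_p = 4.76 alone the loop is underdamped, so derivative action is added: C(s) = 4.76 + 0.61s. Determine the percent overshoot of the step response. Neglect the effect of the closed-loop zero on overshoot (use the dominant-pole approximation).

5.72%

Forward path: (4.76 + 0.61s)·9.2/(s(s+3.3)). The closed-loop characteristic equation is s² + (3.3 + 9.2·0.61)s + 9.2·4.76 = 0.
That is s² + 8.912s + 43.79 = 0, so ω_n = 6.618 rad/s and ζ = 8.912/(2·6.618) = 0.6734.
%OS = 100·exp(−πζ/√(1−ζ²)) = 5.72%.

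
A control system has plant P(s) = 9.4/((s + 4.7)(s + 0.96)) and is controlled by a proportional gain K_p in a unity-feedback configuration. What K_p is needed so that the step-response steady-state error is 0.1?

K_p = 4.32

The loop is type 0, so e_ss(step) = 1/(1 + K_pos) with K_pos = K_p·P(0).
P(0) = 2.083. Require 1/(1 + K_p·2.083) = 0.1, so 1 + 2.083·K_p = 10.
K_p = (10 − 1)/2.083 = 4.32.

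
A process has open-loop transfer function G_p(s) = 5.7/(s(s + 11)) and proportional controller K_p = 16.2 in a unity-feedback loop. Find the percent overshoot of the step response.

From 1 + K_pG_p(s) = 0: s² + 11s + 92.34 = 0 ⇒ ω_n = 9.609, ζ = 0.5724.
%OS = 100·exp(−πζ/√(1−ζ²)) = 100·exp(−π·0.5724/√0.6724) = 11.2%.

11.2%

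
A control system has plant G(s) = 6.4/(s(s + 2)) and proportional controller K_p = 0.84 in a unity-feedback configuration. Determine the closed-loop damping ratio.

The closed-loop denominator is s(s+2) + 0.84·6.4 = s² + 2s + 5.376.
So ω_n² = 5.376 ⇒ ω_n = 2.319 rad/s, and ζ = 2/(2ω_n) = 0.431.

ζ = 0.431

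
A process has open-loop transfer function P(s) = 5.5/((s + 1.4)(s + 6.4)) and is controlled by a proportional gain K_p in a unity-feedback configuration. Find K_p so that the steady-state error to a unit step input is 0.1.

K_p = 14.7

The loop is type 0, so e_ss(step) = 1/(1 + K_pos) with K_pos = K_p·P(0).
P(0) = 0.6138. Require 1/(1 + K_p·0.6138) = 0.1, so 1 + 0.6138·K_p = 10.
K_p = (10 − 1)/0.6138 = 14.7.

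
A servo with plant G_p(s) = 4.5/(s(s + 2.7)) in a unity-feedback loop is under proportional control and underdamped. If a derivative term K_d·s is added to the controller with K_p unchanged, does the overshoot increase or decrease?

The derivative term adds K·K_d to the s-coefficient of the characteristic equation, raising 2ζω_n while ω_n is unchanged; ζ increases, so overshoot decreases.

decrease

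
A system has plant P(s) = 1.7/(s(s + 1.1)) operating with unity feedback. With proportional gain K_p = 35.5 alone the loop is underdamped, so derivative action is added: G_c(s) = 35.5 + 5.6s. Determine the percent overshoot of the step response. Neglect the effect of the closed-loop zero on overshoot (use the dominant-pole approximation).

5.28%

Forward path: (35.5 + 5.6s)·1.7/(s(s+1.1)). The closed-loop characteristic equation is s² + (1.1 + 1.7·5.6)s + 1.7·35.5 = 0.
That is s² + 10.62s + 60.35 = 0, so ω_n = 7.769 rad/s and ζ = 10.62/(2·7.769) = 0.6835.
%OS = 100·exp(−πζ/√(1−ζ²)) = 5.28%.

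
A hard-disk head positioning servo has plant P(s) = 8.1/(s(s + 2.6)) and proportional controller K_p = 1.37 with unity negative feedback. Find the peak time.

T_p = 1.02 s

From 1 + K_pP(s) = 0: s² + 2.6s + 11.1 = 0 ⇒ ω_n = 3.331, ζ = 0.3902.
Damped frequency ω_d = ω_n√(1−ζ²) = 3.067 rad/s, so peak time T_p = π/ω_d = 1.02 s.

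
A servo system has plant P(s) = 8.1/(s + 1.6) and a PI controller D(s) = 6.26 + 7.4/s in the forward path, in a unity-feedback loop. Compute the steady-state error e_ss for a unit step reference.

0

The open loop D(s)P(s) has a pole at the origin (type 1), so the static position error constant is infinite and e_ss = 1/(1+∞) = 0.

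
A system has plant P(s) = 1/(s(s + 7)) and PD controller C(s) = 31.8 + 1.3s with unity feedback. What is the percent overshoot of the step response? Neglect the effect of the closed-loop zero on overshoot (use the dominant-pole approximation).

3.29%

Forward path: (31.8 + 1.3s)·1/(s(s+7)). The closed-loop characteristic equation is s² + (7 + 1·1.3)s + 1·31.8 = 0.
That is s² + 8.3s + 31.8 = 0, so ω_n = 5.639 rad/s and ζ = 8.3/(2·5.639) = 0.7359.
%OS = 100·exp(−πζ/√(1−ζ²)) = 3.29%.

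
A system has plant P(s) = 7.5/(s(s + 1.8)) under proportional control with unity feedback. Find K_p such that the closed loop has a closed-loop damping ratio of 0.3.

K_p = 1.2

Closed-loop characteristic equation: s² + 1.8s + K_p·7.5 = 0.
So ω_n = √(7.5K_p) and 2ζω_n = 1.8, giving ζ = 1.8/(2√(7.5K_p)).
Setting ζ = 0.3: √(7.5K_p) = 1.8/(2·0.3) = 3, so K_p = 9/7.5 = 1.2.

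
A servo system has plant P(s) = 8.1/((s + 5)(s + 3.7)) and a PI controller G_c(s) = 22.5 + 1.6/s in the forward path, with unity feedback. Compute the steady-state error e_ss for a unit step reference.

The open loop G_c(s)P(s) has a pole at the origin (type 1), so the static position error constant is infinite and e_ss = 1/(1+∞) = 0.

0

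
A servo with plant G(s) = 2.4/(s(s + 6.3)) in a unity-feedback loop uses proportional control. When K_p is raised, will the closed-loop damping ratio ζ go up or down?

decrease

ζ = 6.3/(2√(2.4K_p)); increasing K_p raises the denominator, so ζ falls.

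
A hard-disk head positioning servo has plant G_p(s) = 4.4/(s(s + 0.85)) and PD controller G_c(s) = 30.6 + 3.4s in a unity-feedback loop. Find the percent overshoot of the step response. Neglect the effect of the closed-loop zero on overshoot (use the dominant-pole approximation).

5.37%

Forward path: (30.6 + 3.4s)·4.4/(s(s+0.85)). The closed-loop characteristic equation is s² + (0.85 + 4.4·3.4)s + 4.4·30.6 = 0.
That is s² + 15.81s + 134.6 = 0, so ω_n = 11.6 rad/s and ζ = 15.81/(2·11.6) = 0.6813.
%OS = 100·exp(−πζ/√(1−ζ²)) = 5.37%.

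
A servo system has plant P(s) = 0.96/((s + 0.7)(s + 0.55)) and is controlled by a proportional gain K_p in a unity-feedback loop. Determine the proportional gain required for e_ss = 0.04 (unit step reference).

K_p = 9.62

For a type-0 loop with proportional control, e_ss = 1/(1 + K_p·P(0)).
P(0) = 2.494. Require 1/(1 + K_p·2.494) = 0.04, so 1 + 2.494·K_p = 25.
K_p = (25 − 1)/2.494 = 9.62.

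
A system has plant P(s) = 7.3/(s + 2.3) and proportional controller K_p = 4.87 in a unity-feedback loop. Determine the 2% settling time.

Closed-loop transfer function: T(s) = K_p·P(s)/(1 + K_p·P(s)) = 35.55/(s + 2.3 + 35.55) = 35.55/(s + 37.85).
Time constant τ = 1/37.85 = 0.02642 s, so the 2% settling time is about 4τ = 0.106 s.

T_s ≈ 0.106 s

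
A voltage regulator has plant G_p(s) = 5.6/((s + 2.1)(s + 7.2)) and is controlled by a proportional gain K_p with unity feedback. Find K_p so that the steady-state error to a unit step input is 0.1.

K_p = 24.3

The loop is type 0, so e_ss(step) = 1/(1 + K_pos) with K_pos = K_p·G_p(0).
G_p(0) = 0.3704. Require 1/(1 + K_p·0.3704) = 0.1, so 1 + 0.3704·K_p = 10.
K_p = (10 − 1)/0.3704 = 24.3.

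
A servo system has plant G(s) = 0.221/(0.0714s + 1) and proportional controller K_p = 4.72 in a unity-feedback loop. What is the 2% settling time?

T_s ≈ 0.14 s

Closed loop: T(s) = K_p·G/(1+K_p·G) = 1.043/(0.0714s + 1 + 1.043), with pole at s = −(1 + 1.043)/0.0714 = −28.62.
τ = 1/28.62 = 0.03495 s, so 2% settling time ≈ 4τ = 0.14 s.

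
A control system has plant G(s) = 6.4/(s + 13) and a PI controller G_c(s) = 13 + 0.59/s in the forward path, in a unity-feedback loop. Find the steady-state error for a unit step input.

The open loop G_c(s)G(s) has a pole at the origin (type 1), so the static position error constant is infinite and e_ss = 1/(1+∞) = 0.

0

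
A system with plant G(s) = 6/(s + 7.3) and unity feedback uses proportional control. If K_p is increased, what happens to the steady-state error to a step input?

The position error constant K_pos = K_p·G(0) grows with K_p, and e_ss = 1/(1+K_pos) falls.

decrease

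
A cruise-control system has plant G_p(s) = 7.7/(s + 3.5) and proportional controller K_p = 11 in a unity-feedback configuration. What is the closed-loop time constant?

τ = 0.0113 s

Closed-loop transfer function: T(s) = K_p·G_p(s)/(1 + K_p·G_p(s)) = 84.7/(s + 3.5 + 84.7) = 84.7/(s + 88.2).
Time constant τ = 1/88.2 = 0.0113 s.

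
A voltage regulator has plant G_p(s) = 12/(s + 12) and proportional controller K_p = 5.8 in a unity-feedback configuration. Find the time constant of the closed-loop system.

Closed-loop transfer function: T(s) = K_p·G_p(s)/(1 + K_p·G_p(s)) = 69.6/(s + 12 + 69.6) = 69.6/(s + 81.6).
Time constant τ = 1/81.6 = 0.0123 s.

τ = 0.0123 s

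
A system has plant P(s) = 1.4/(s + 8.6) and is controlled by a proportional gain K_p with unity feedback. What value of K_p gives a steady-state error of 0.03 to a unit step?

For a type-0 loop with proportional control, e_ss = 1/(1 + K_p·P(0)).
P(0) = 0.1628. Require 1/(1 + K_p·0.1628) = 0.03, so 1 + 0.1628·K_p = 33.33.
K_p = (33.33 − 1)/0.1628 = 199.

K_p = 199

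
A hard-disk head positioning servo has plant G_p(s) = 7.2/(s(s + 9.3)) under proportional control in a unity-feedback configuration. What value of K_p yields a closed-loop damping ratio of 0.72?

Closed-loop characteristic equation: s² + 9.3s + K_p·7.2 = 0.
So ω_n = √(7.2K_p) and 2ζω_n = 9.3, giving ζ = 9.3/(2√(7.2K_p)).
Setting ζ = 0.72: √(7.2K_p) = 9.3/(2·0.72) = 6.458, so K_p = 41.71/7.2 = 5.79.

K_p = 5.79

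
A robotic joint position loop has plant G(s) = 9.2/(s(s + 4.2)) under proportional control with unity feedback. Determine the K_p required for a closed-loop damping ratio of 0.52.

K_p = 1.77

Closed-loop characteristic equation: s² + 4.2s + K_p·9.2 = 0.
So ω_n = √(9.2K_p) and 2ζω_n = 4.2, giving ζ = 4.2/(2√(9.2K_p)).
Setting ζ = 0.52: √(9.2K_p) = 4.2/(2·0.52) = 4.038, so K_p = 16.31/9.2 = 1.77.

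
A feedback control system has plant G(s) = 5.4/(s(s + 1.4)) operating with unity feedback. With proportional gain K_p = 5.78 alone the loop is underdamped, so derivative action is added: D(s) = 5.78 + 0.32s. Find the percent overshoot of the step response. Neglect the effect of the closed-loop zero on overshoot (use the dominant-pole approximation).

Forward path: (5.78 + 0.32s)·5.4/(s(s+1.4)). The closed-loop characteristic equation is s² + (1.4 + 5.4·0.32)s + 5.4·5.78 = 0.
That is s² + 3.128s + 31.21 = 0, so ω_n = 5.587 rad/s and ζ = 3.128/(2·5.587) = 0.2799.
%OS = 100·exp(−πζ/√(1−ζ²)) = 40%.

40%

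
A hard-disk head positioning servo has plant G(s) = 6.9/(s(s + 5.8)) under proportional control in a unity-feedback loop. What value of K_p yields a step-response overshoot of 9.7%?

K_p = 3.43

From %OS = 100·exp(−πζ/√(1−ζ²)) = 9.7%, ζ = −ln(0.097)/√(π²+ln²(0.097)) = 0.5962.
Characteristic equation s² + 5.8s + 6.9K_p = 0 gives ζ = 5.8/(2√(6.9K_p)).
Setting ζ = 0.5962: √(6.9K_p) = 5.8/(2·0.5962) = 4.864, so K_p = 23.66/6.9 = 3.43.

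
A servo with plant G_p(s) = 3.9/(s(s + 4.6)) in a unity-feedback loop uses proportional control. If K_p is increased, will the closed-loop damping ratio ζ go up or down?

ζ = 4.6/(2√(3.9K_p)); increasing K_p raises the denominator, so ζ falls.

decrease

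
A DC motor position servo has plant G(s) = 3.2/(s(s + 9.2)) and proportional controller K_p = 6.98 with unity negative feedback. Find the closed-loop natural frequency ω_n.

ω_n = 4.73 rad/s

With unity feedback the closed-loop characteristic equation is s² + 9.2s + 6.98·3.2 = s² + 9.2s + 22.34 = 0.
Matching s² + 2ζω_n s + ω_n²: ω_n = √22.34 = 4.726 rad/s and 2ζω_n = 9.2, so ζ = 9.2/(2·4.726) = 0.973.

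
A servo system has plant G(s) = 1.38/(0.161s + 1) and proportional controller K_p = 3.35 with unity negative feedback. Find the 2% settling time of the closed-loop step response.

Closed loop: T(s) = K_p·G/(1+K_p·G) = 4.623/(0.161s + 1 + 4.623), with pole at s = −(1 + 4.623)/0.161 = −34.93.
τ = 1/34.93 = 0.02863 s, so 2% settling time ≈ 4τ = 0.115 s.

T_s ≈ 0.115 s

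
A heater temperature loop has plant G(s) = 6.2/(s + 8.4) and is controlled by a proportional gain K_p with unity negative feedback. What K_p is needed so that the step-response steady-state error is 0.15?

K_p = 7.68

For a type-0 loop with proportional control, e_ss = 1/(1 + K_p·G(0)).
G(0) = 0.7381. Require 1/(1 + K_p·0.7381) = 0.15, so 1 + 0.7381·K_p = 6.667.
K_p = (6.667 − 1)/0.7381 = 7.68.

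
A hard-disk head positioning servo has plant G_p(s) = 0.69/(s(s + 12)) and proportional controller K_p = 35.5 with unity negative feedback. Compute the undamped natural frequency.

ω_n = 4.95 rad/s

1 + K_p·G_p(s) = 0 gives s² + 12s + 24.49 = 0.
Matching s² + 2ζω_n s + ω_n²: ω_n = √24.49 = 4.949 rad/s and 2ζω_n = 12, so ζ = 12/(2·4.949) = 1.21.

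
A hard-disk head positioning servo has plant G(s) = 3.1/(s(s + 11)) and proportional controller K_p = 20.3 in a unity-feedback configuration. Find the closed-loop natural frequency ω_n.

ω_n = 7.93 rad/s

With unity feedback the closed-loop characteristic equation is s² + 11s + 20.3·3.1 = s² + 11s + 62.93 = 0.
Matching s² + 2ζω_n s + ω_n²: ω_n = √62.93 = 7.933 rad/s and 2ζω_n = 11, so ζ = 11/(2·7.933) = 0.693.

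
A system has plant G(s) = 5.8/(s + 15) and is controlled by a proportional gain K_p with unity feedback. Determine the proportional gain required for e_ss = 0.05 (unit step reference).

K_p = 49.1

For a type-0 loop with proportional control, e_ss = 1/(1 + K_p·G(0)).
G(0) = 0.3867. Require 1/(1 + K_p·0.3867) = 0.05, so 1 + 0.3867·K_p = 20.
K_p = (20 − 1)/0.3867 = 49.1.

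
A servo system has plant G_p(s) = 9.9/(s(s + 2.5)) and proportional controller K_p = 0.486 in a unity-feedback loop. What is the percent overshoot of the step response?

From 1 + K_pG_p(s) = 0: s² + 2.5s + 4.811 = 0 ⇒ ω_n = 2.193, ζ = 0.5699.
%OS = 100·exp(−πζ/√(1−ζ²)) = 100·exp(−π·0.5699/√0.6753) = 11.3%.

11.3%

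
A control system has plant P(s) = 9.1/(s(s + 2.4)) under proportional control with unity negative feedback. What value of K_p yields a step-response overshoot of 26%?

From %OS = 100·exp(−πζ/√(1−ζ²)) = 26%, ζ = −ln(0.26)/√(π²+ln²(0.26)) = 0.3941.
Characteristic equation s² + 2.4s + 9.1K_p = 0 gives ζ = 2.4/(2√(9.1K_p)).
Setting ζ = 0.3941: √(9.1K_p) = 2.4/(2·0.3941) = 3.045, so K_p = 9.272/9.1 = 1.02.

K_p = 1.02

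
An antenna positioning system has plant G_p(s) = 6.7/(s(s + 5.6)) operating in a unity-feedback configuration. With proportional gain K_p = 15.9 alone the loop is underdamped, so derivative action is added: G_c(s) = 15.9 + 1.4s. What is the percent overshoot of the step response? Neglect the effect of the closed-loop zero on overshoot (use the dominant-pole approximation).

Forward path: (15.9 + 1.4s)·6.7/(s(s+5.6)). The closed-loop characteristic equation is s² + (5.6 + 6.7·1.4)s + 6.7·15.9 = 0.
That is s² + 14.98s + 106.5 = 0, so ω_n = 10.32 rad/s and ζ = 14.98/(2·10.32) = 0.7257.
%OS = 100·exp(−πζ/√(1−ζ²)) = 3.64%.

3.64%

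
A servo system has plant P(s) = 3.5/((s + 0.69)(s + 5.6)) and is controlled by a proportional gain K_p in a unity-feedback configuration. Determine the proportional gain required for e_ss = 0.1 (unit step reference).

The loop is type 0, so e_ss(step) = 1/(1 + K_pos) with K_pos = K_p·P(0).
P(0) = 0.9058. Require 1/(1 + K_p·0.9058) = 0.1, so 1 + 0.9058·K_p = 10.
K_p = (10 − 1)/0.9058 = 9.94.

K_p = 9.94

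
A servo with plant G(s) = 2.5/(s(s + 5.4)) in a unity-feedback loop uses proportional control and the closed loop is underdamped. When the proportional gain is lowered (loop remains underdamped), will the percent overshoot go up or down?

ζ = 5.4/(2√(2.5K_p)) rises as K_p falls; higher damping means less overshoot.

decrease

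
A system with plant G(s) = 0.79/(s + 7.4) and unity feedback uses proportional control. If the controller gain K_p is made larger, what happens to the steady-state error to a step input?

decrease

e_ss = 1/(1 + K_p·G(0)); a larger K_p raises the denominator, so e_ss decreases.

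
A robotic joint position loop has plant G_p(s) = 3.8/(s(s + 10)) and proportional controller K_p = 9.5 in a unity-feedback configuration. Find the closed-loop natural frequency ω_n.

With unity feedback the closed-loop characteristic equation is s² + 10s + 9.5·3.8 = s² + 10s + 36.1 = 0.
So ω_n² = 36.1 ⇒ ω_n = 6.008 rad/s, and ζ = 10/(2ω_n) = 0.832.

ω_n = 6.01 rad/s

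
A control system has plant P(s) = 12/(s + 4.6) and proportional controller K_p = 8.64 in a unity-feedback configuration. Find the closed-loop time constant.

Closed-loop transfer function: T(s) = K_p·P(s)/(1 + K_p·P(s)) = 103.7/(s + 4.6 + 103.7) = 103.7/(s + 108.3).
Time constant τ = 1/108.3 = 0.00924 s.

τ = 0.00924 s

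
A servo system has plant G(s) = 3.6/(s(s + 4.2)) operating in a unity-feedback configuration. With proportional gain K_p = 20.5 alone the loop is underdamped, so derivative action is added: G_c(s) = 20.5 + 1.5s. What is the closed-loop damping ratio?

Forward path: (20.5 + 1.5s)·3.6/(s(s+4.2)). The closed-loop characteristic equation is s² + (4.2 + 3.6·1.5)s + 3.6·20.5 = 0.
That is s² + 9.6s + 73.8 = 0, so ω_n = 8.591 rad/s and ζ = 9.6/(2·8.591) = 0.5587.

ζ = 0.559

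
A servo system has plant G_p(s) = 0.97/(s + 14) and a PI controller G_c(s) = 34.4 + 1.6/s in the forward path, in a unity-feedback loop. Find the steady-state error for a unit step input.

The open loop G_c(s)G_p(s) has a pole at the origin (type 1), so the static position error constant is infinite and e_ss = 1/(1+∞) = 0.

0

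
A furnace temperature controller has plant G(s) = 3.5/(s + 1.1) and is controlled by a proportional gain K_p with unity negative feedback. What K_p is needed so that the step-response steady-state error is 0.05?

K_p = 5.97

Steady-state error for a unit step on this type-0 loop is 1/(1 + K_p·G(0)).
G(0) = 3.182. Require 1/(1 + K_p·3.182) = 0.05, so 1 + 3.182·K_p = 20.
K_p = (20 − 1)/3.182 = 5.97.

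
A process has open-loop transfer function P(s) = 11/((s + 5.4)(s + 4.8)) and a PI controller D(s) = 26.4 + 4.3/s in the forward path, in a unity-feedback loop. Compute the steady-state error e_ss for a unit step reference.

0

The open loop D(s)P(s) has a pole at the origin (type 1), so the static position error constant is infinite and e_ss = 1/(1+∞) = 0.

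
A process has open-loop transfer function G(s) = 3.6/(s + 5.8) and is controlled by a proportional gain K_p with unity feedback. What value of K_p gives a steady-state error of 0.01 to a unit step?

K_p = 160

The loop is type 0, so e_ss(step) = 1/(1 + K_pos) with K_pos = K_p·G(0).
G(0) = 0.6207. Require 1/(1 + K_p·0.6207) = 0.01, so 1 + 0.6207·K_p = 100.
K_p = (100 − 1)/0.6207 = 160.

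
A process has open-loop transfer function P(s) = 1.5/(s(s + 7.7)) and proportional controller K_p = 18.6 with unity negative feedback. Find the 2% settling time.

T_s ≈ 1.04 s

Closed-loop characteristic equation: s² + 7.7s + 27.9 = 0, so ω_n = 5.282 rad/s and ζ = 7.7/(2·5.282) = 0.7289.
2% settling time T_s ≈ 4/(ζω_n) = 4/3.85 = 1.04 s.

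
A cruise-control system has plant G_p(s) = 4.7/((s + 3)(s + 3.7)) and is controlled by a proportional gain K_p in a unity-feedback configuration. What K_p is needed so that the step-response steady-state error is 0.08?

K_p = 27.2

The loop is type 0, so e_ss(step) = 1/(1 + K_pos) with K_pos = K_p·G_p(0).
G_p(0) = 0.4234. Require 1/(1 + K_p·0.4234) = 0.08, so 1 + 0.4234·K_p = 12.5.
K_p = (12.5 − 1)/0.4234 = 27.2.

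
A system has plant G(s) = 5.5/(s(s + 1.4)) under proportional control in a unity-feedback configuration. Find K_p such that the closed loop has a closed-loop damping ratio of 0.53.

Closed-loop characteristic equation: s² + 1.4s + K_p·5.5 = 0.
So ω_n = √(5.5K_p) and 2ζω_n = 1.4, giving ζ = 1.4/(2√(5.5K_p)).
Setting ζ = 0.53: √(5.5K_p) = 1.4/(2·0.53) = 1.321, so K_p = 1.744/5.5 = 0.317.

K_p = 0.317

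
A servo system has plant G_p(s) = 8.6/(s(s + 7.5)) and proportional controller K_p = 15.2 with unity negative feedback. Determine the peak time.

The closed-loop denominator s² + 7.5s + 130.7 gives ω_n = √130.7 = 11.43 and ζ = 7.5/(2ω_n) = 0.328.
Damped frequency ω_d = ω_n√(1−ζ²) = 10.8 rad/s, so peak time T_p = π/ω_d = 0.291 s.

T_p = 0.291 s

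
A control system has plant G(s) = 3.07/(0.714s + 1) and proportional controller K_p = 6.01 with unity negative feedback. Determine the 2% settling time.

T_s ≈ 0.147 s

Closed loop: T(s) = K_p·G/(1+K_p·G) = 18.45/(0.714s + 1 + 18.45), with pole at s = −(1 + 18.45)/0.714 = −27.24.
τ = 1/27.24 = 0.03671 s, so 2% settling time ≈ 4τ = 0.147 s.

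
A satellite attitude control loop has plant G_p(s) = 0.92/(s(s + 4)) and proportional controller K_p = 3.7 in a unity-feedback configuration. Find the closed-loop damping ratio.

ζ = 1.08

1 + K_p·G_p(s) = 0 gives s² + 4s + 3.404 = 0.
Matching s² + 2ζω_n s + ω_n²: ω_n = √3.404 = 1.845 rad/s and 2ζω_n = 4, so ζ = 4/(2·1.845) = 1.08.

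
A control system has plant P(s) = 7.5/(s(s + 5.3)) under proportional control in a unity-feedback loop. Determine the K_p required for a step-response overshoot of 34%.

From %OS = 100·exp(−πζ/√(1−ζ²)) = 34%, ζ = −ln(0.34)/√(π²+ln²(0.34)) = 0.3248.
Characteristic equation s² + 5.3s + 7.5K_p = 0 gives ζ = 5.3/(2√(7.5K_p)).
Setting ζ = 0.3248: √(7.5K_p) = 5.3/(2·0.3248) = 8.159, so K_p = 66.58/7.5 = 8.88.

K_p = 8.88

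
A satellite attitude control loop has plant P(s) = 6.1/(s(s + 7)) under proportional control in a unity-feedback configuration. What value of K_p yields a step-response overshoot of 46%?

From %OS = 100·exp(−πζ/√(1−ζ²)) = 46%, ζ = −ln(0.46)/√(π²+ln²(0.46)) = 0.24.
Characteristic equation s² + 7s + 6.1K_p = 0 gives ζ = 7/(2√(6.1K_p)).
Setting ζ = 0.24: √(6.1K_p) = 7/(2·0.24) = 14.59, so K_p = 212.8/6.1 = 34.9.

K_p = 34.9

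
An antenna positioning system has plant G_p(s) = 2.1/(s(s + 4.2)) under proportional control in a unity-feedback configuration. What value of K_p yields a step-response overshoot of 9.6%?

From %OS = 100·exp(−πζ/√(1−ζ²)) = 9.6%, ζ = −ln(0.096)/√(π²+ln²(0.096)) = 0.5979.
Characteristic equation s² + 4.2s + 2.1K_p = 0 gives ζ = 4.2/(2√(2.1K_p)).
Setting ζ = 0.5979: √(2.1K_p) = 4.2/(2·0.5979) = 3.512, so K_p = 12.34/2.1 = 5.87.

K_p = 5.87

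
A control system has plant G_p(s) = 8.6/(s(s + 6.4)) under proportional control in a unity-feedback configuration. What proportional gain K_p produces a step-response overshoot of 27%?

From %OS = 100·exp(−πζ/√(1−ζ²)) = 27%, ζ = −ln(0.27)/√(π²+ln²(0.27)) = 0.3847.
Characteristic equation s² + 6.4s + 8.6K_p = 0 gives ζ = 6.4/(2√(8.6K_p)).
Setting ζ = 0.3847: √(8.6K_p) = 6.4/(2·0.3847) = 8.318, so K_p = 69.19/8.6 = 8.05.

K_p = 8.05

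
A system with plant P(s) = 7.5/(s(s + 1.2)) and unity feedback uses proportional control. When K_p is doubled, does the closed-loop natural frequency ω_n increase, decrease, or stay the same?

increase

ω_n = √(7.5·K_p), which grows with K_p.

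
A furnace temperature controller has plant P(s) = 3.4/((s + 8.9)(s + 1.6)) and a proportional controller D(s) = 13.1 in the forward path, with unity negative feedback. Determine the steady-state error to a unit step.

The loop is type 0. Static position error constant K_pos = D(0)·P(0) = 13.1·0.2388 = 3.128.
Steady-state error to a unit step: e_ss = 1/(1+K_pos) = 1/4.128 = 0.242.

0.242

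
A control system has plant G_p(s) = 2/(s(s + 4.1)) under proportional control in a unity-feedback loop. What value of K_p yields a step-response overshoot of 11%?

K_p = 6.36

From %OS = 100·exp(−πζ/√(1−ζ²)) = 11%, ζ = −ln(0.11)/√(π²+ln²(0.11)) = 0.5749.
Characteristic equation s² + 4.1s + 2K_p = 0 gives ζ = 4.1/(2√(2K_p)).
Setting ζ = 0.5749: √(2K_p) = 4.1/(2·0.5749) = 3.566, so K_p = 12.72/2 = 6.36.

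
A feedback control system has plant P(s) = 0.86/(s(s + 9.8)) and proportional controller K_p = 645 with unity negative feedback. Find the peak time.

T_p = 0.136 s

Closed-loop characteristic equation: s² + 9.8s + 554.7 = 0, so ω_n = 23.55 rad/s and ζ = 9.8/(2·23.55) = 0.208.
Damped frequency ω_d = ω_n√(1−ζ²) = 23.04 rad/s, so peak time T_p = π/ω_d = 0.136 s.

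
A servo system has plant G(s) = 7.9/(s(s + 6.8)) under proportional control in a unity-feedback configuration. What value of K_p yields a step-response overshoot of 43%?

From %OS = 100·exp(−πζ/√(1−ζ²)) = 43%, ζ = −ln(0.43)/√(π²+ln²(0.43)) = 0.2594.
Characteristic equation s² + 6.8s + 7.9K_p = 0 gives ζ = 6.8/(2√(7.9K_p)).
Setting ζ = 0.2594: √(7.9K_p) = 6.8/(2·0.2594) = 13.1, so K_p = 171.7/7.9 = 21.7.

K_p = 21.7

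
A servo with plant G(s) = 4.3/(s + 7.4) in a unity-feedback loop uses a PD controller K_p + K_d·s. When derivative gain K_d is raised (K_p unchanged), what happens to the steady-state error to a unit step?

K_d affects only the transient (the s-coefficient); the DC loop gain, and hence e_ss, depends only on K_p.

unchanged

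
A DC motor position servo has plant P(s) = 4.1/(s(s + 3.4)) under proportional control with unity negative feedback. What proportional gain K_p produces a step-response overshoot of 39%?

K_p = 8.55

From %OS = 100·exp(−πζ/√(1−ζ²)) = 39%, ζ = −ln(0.39)/√(π²+ln²(0.39)) = 0.2871.
Characteristic equation s² + 3.4s + 4.1K_p = 0 gives ζ = 3.4/(2√(4.1K_p)).
Setting ζ = 0.2871: √(4.1K_p) = 3.4/(2·0.2871) = 5.921, so K_p = 35.06/4.1 = 8.55.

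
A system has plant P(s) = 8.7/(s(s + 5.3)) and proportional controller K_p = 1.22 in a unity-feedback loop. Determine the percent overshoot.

1.24%

From 1 + K_pP(s) = 0: s² + 5.3s + 10.61 = 0 ⇒ ω_n = 3.258, ζ = 0.8134.
%OS = 100·exp(−πζ/√(1−ζ²)) = 100·exp(−π·0.8134/√0.3384) = 1.24%.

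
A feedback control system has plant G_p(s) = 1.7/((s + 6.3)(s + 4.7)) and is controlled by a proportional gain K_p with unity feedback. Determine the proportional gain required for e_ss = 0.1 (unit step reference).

K_p = 157

For a type-0 loop with proportional control, e_ss = 1/(1 + K_p·G_p(0)).
G_p(0) = 0.05741. Require 1/(1 + K_p·0.05741) = 0.1, so 1 + 0.05741·K_p = 10.
K_p = (10 − 1)/0.05741 = 157.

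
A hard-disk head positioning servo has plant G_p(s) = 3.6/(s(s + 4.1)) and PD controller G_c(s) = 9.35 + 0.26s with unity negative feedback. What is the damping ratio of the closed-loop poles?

ζ = 0.434

Forward path: (9.35 + 0.26s)·3.6/(s(s+4.1)). The closed-loop characteristic equation is s² + (4.1 + 3.6·0.26)s + 3.6·9.35 = 0.
That is s² + 5.036s + 33.66 = 0, so ω_n = 5.802 rad/s and ζ = 5.036/(2·5.802) = 0.434.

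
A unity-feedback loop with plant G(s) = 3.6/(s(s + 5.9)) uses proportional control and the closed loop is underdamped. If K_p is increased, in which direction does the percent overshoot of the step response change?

Characteristic equation s² + 5.9s + K_p·3.6 = 0: raising K_p raises ω_n while 2ζω_n = 5.9 is fixed, so ζ falls and overshoot grows.

increase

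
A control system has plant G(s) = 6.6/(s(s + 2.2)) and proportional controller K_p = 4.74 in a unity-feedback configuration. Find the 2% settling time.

Closed-loop characteristic equation: s² + 2.2s + 31.28 = 0, so ω_n = 5.593 rad/s and ζ = 2.2/(2·5.593) = 0.1967.
2% settling time T_s ≈ 4/(ζω_n) = 4/1.1 = 3.64 s.

T_s ≈ 3.64 s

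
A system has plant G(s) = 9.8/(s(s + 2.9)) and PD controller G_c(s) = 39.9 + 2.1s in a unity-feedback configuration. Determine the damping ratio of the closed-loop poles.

ζ = 0.594

Forward path: (39.9 + 2.1s)·9.8/(s(s+2.9)). The closed-loop characteristic equation is s² + (2.9 + 9.8·2.1)s + 9.8·39.9 = 0.
That is s² + 23.48s + 391 = 0, so ω_n = 19.77 rad/s and ζ = 23.48/(2·19.77) = 0.5937.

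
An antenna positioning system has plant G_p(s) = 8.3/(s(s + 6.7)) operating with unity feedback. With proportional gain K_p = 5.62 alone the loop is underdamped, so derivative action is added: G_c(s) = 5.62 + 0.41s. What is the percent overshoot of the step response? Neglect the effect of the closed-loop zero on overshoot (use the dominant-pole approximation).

3.17%

Forward path: (5.62 + 0.41s)·8.3/(s(s+6.7)). The closed-loop characteristic equation is s² + (6.7 + 8.3·0.41)s + 8.3·5.62 = 0.
That is s² + 10.1s + 46.65 = 0, so ω_n = 6.83 rad/s and ζ = 10.1/(2·6.83) = 0.7396.
%OS = 100·exp(−πζ/√(1−ζ²)) = 3.17%.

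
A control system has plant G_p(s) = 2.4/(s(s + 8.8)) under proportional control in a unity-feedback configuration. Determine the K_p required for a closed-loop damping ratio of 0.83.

Closed-loop characteristic equation: s² + 8.8s + K_p·2.4 = 0.
So ω_n = √(2.4K_p) and 2ζω_n = 8.8, giving ζ = 8.8/(2√(2.4K_p)).
Setting ζ = 0.83: √(2.4K_p) = 8.8/(2·0.83) = 5.301, so K_p = 28.1/2.4 = 11.7.

K_p = 11.7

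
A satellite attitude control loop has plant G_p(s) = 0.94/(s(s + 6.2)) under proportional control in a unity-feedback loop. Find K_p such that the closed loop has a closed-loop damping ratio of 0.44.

Closed-loop characteristic equation: s² + 6.2s + K_p·0.94 = 0.
So ω_n = √(0.94K_p) and 2ζω_n = 6.2, giving ζ = 6.2/(2√(0.94K_p)).
Setting ζ = 0.44: √(0.94K_p) = 6.2/(2·0.44) = 7.045, so K_p = 49.64/0.94 = 52.8.

K_p = 52.8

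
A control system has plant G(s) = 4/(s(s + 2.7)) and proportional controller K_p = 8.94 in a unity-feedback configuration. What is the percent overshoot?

The closed-loop denominator s² + 2.7s + 35.76 gives ω_n = √35.76 = 5.98 and ζ = 2.7/(2ω_n) = 0.2258.
%OS = 100·exp(−πζ/√(1−ζ²)) = 100·exp(−π·0.2258/√0.949) = 48.3%.

48.3%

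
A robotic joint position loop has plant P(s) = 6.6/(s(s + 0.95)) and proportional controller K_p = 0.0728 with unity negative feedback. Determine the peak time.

T_p = 6.22 s

The closed-loop denominator s² + 0.95s + 0.4805 gives ω_n = √0.4805 = 0.6932 and ζ = 0.95/(2ω_n) = 0.6853.
Damped frequency ω_d = ω_n√(1−ζ²) = 0.5048 rad/s, so peak time T_p = π/ω_d = 6.22 s.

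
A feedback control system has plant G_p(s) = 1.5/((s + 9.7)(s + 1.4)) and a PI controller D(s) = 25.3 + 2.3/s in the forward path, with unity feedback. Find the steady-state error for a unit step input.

The open loop D(s)G_p(s) has a pole at the origin (type 1), so the static position error constant is infinite and e_ss = 1/(1+∞) = 0.

0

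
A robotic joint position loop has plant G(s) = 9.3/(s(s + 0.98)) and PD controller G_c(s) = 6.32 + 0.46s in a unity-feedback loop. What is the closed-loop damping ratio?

Forward path: (6.32 + 0.46s)·9.3/(s(s+0.98)). The closed-loop characteristic equation is s² + (0.98 + 9.3·0.46)s + 9.3·6.32 = 0.
That is s² + 5.258s + 58.78 = 0, so ω_n = 7.667 rad/s and ζ = 5.258/(2·7.667) = 0.3429.

ζ = 0.343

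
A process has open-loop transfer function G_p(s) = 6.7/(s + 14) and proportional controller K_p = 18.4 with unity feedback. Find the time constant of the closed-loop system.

Closed-loop transfer function: T(s) = K_p·G_p(s)/(1 + K_p·G_p(s)) = 123.3/(s + 14 + 123.3) = 123.3/(s + 137.3).
Time constant τ = 1/137.3 = 0.00728 s.

τ = 0.00728 s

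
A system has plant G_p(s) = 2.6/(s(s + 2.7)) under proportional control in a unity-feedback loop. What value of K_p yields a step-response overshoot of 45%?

From %OS = 100·exp(−πζ/√(1−ζ²)) = 45%, ζ = −ln(0.45)/√(π²+ln²(0.45)) = 0.2463.
Characteristic equation s² + 2.7s + 2.6K_p = 0 gives ζ = 2.7/(2√(2.6K_p)).
Setting ζ = 0.2463: √(2.6K_p) = 2.7/(2·0.2463) = 5.48, so K_p = 30.03/2.6 = 11.6.

K_p = 11.6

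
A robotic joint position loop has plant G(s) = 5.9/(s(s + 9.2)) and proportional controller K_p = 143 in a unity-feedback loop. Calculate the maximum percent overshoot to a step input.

60.4%

The closed-loop denominator s² + 9.2s + 843.7 gives ω_n = √843.7 = 29.05 and ζ = 9.2/(2ω_n) = 0.1584.
%OS = 100·exp(−πζ/√(1−ζ²)) = 100·exp(−π·0.1584/√0.9749) = 60.4%.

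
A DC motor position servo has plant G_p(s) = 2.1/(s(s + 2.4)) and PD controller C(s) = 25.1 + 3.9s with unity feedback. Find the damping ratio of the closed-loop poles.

ζ = 0.729

Forward path: (25.1 + 3.9s)·2.1/(s(s+2.4)). The closed-loop characteristic equation is s² + (2.4 + 2.1·3.9)s + 2.1·25.1 = 0.
That is s² + 10.59s + 52.71 = 0, so ω_n = 7.26 rad/s and ζ = 10.59/(2·7.26) = 0.7293.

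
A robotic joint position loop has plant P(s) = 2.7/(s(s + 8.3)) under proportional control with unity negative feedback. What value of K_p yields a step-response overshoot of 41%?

From %OS = 100·exp(−πζ/√(1−ζ²)) = 41%, ζ = −ln(0.41)/√(π²+ln²(0.41)) = 0.273.
Characteristic equation s² + 8.3s + 2.7K_p = 0 gives ζ = 8.3/(2√(2.7K_p)).
Setting ζ = 0.273: √(2.7K_p) = 8.3/(2·0.273) = 15.2, so K_p = 231/2.7 = 85.6.

K_p = 85.6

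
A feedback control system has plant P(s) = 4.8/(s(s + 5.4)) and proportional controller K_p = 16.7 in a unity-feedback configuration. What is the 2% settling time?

T_s ≈ 1.48 s

Closed-loop characteristic equation: s² + 5.4s + 80.16 = 0, so ω_n = 8.953 rad/s and ζ = 5.4/(2·8.953) = 0.3016.
2% settling time T_s ≈ 4/(ζω_n) = 4/2.7 = 1.48 s.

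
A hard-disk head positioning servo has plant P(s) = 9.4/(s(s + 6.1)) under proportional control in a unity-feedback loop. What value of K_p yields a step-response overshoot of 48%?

From %OS = 100·exp(−πζ/√(1−ζ²)) = 48%, ζ = −ln(0.48)/√(π²+ln²(0.48)) = 0.2275.
Characteristic equation s² + 6.1s + 9.4K_p = 0 gives ζ = 6.1/(2√(9.4K_p)).
Setting ζ = 0.2275: √(9.4K_p) = 6.1/(2·0.2275) = 13.41, so K_p = 179.7/9.4 = 19.1.

K_p = 19.1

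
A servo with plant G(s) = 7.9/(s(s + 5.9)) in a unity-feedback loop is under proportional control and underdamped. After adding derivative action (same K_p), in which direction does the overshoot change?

decrease

The derivative term adds K·K_d to the s-coefficient of the characteristic equation, raising 2ζω_n while ω_n is unchanged; ζ increases, so overshoot decreases.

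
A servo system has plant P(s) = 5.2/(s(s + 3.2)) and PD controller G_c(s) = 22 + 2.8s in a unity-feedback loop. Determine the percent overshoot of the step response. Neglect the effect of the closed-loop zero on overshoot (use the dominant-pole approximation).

0.929%

Forward path: (22 + 2.8s)·5.2/(s(s+3.2)). The closed-loop characteristic equation is s² + (3.2 + 5.2·2.8)s + 5.2·22 = 0.
That is s² + 17.76s + 114.4 = 0, so ω_n = 10.7 rad/s and ζ = 17.76/(2·10.7) = 0.8302.
%OS = 100·exp(−πζ/√(1−ζ²)) = 0.929%.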